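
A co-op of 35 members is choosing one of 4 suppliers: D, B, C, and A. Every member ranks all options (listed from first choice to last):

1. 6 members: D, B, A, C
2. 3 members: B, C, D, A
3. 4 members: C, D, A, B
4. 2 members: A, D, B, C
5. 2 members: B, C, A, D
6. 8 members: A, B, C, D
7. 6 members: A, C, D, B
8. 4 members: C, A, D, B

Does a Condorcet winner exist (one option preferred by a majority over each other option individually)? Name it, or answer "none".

A vs D: 22–13 for A.
A vs B: 24–11 for A.
A vs C: 22–13 for A.
A beats every other option head-to-head.

A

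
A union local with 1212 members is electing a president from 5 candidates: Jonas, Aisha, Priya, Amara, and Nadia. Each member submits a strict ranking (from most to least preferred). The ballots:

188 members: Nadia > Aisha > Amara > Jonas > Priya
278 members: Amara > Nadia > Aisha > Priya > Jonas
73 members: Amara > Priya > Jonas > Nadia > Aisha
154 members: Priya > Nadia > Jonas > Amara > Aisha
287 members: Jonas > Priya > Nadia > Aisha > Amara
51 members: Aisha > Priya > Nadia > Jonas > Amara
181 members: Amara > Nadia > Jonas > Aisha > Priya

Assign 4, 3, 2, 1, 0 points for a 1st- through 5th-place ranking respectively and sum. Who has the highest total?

Jonas: 188·1 + 278·0 + 73·2 + 154·2 + 287·4 + 51·1 + 181·2 = 2203
Aisha: 188·3 + 278·2 + 73·0 + 154·0 + 287·1 + 51·4 + 181·1 = 1792
Priya: 188·0 + 278·1 + 73·3 + 154·4 + 287·3 + 51·3 + 181·0 = 2127
Amara: 188·2 + 278·4 + 73·4 + 154·1 + 287·0 + 51·0 + 181·4 = 2658
Nadia: 188·4 + 278·3 + 73·1 + 154·3 + 287·2 + 51·2 + 181·3 = 3340
Nadia has the highest Borda score (3340).

Nadia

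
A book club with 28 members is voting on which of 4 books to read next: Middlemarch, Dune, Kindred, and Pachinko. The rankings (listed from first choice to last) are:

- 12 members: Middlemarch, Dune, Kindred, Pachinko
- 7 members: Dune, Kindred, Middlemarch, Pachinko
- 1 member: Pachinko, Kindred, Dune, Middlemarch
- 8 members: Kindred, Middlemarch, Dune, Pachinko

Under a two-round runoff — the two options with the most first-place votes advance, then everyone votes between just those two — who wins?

Round 1 first-place votes: Middlemarch 12, Dune 7, Kindred 8, Pachinko 1.
Middlemarch and Kindred advance.
Runoff: Middlemarch is preferred to Kindred by 12 voters; Kindred by 16.
Kindred wins the runoff.

Kindred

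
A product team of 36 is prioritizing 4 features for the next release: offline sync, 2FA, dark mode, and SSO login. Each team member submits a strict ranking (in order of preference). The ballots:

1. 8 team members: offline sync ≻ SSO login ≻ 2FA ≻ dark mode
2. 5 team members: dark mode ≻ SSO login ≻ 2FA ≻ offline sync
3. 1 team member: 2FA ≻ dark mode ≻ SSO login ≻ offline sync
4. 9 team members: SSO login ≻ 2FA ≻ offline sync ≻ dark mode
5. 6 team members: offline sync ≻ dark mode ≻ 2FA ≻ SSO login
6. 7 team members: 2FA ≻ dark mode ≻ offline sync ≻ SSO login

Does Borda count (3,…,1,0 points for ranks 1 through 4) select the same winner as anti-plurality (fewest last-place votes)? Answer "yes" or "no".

yes

Borda — scores: offline sync 58, 2FA 61, dark mode 43, SSO login 54. Winner: 2FA.
Anti-plurality — last-place votes: offline sync 6, 2FA 0, dark mode 17, SSO login 13. Winner: 2FA.
The two methods agree.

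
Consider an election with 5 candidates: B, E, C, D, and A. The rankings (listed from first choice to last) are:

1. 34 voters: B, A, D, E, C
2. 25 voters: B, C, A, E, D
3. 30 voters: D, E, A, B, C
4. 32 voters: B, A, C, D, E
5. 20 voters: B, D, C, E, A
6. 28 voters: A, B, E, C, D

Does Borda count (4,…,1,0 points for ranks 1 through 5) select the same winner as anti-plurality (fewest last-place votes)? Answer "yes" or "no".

yes

Borda — scores: B 558, E 225, C 207, D 280, A 420. Winner: B.
Anti-plurality — last-place votes: B 0, E 32, C 64, D 53, A 20. Winner: B.
The two methods agree.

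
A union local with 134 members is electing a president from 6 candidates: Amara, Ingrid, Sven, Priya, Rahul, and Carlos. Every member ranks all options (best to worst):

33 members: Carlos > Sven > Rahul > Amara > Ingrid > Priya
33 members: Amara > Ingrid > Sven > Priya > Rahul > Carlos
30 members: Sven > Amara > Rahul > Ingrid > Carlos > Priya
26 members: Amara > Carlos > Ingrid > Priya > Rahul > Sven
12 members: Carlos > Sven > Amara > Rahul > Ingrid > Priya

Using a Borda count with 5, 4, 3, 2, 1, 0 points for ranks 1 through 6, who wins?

Amara: 33·2 + 33·5 + 30·4 + 26·5 + 12·3 = 517
Ingrid: 33·1 + 33·4 + 30·2 + 26·3 + 12·1 = 315
Sven: 33·4 + 33·3 + 30·5 + 26·0 + 12·4 = 429
Priya: 33·0 + 33·2 + 30·0 + 26·2 + 12·0 = 118
Rahul: 33·3 + 33·1 + 30·3 + 26·1 + 12·2 = 272
Carlos: 33·5 + 33·0 + 30·1 + 26·4 + 12·5 = 359
Amara has the highest Borda score (517).

Amara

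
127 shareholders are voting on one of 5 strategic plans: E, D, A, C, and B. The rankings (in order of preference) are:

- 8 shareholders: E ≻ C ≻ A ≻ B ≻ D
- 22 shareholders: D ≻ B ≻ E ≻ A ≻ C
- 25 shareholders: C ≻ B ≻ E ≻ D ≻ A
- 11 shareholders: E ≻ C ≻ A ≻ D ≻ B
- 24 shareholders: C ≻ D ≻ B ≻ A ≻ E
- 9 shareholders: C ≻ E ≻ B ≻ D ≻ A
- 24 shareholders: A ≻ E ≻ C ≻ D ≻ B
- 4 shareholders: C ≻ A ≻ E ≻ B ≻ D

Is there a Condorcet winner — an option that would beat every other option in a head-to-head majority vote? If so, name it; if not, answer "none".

none

Checking pairwise contests:
B beats E 71–56.
E beats D 81–46.
E beats A 75–52.
E beats C 65–62.
D beats B 81–46.
Every option loses at least one head-to-head, so there is no Condorcet winner.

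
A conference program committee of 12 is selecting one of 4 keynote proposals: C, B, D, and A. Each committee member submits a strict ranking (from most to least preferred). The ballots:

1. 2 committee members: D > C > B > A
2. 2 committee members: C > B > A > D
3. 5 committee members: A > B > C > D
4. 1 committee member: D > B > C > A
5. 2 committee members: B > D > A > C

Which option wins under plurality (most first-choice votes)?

First-place votes: C 2, B 2, D 3, A 5.
A has the most first-place votes.

A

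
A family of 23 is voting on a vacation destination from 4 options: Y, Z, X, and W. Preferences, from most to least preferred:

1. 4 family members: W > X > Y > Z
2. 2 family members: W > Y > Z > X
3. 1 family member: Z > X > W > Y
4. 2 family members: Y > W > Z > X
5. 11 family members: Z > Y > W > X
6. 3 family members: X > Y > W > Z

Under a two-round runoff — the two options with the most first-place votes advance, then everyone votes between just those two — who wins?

Z

Round 1 first-place votes: Y 2, Z 12, X 3, W 6.
Z and W advance.
Runoff: Z is preferred to W by 12 voters; W by 11.
Z wins the runoff.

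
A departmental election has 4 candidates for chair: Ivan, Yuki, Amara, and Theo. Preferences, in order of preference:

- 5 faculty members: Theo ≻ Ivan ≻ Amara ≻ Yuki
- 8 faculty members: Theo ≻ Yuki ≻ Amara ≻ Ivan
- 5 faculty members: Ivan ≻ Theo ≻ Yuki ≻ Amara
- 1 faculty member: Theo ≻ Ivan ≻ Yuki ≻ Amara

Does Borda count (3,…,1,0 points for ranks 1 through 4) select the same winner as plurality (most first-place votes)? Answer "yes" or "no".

yes

Borda — scores: Ivan 27, Yuki 22, Amara 13, Theo 52. Winner: Theo.
Plurality — first-place votes: Ivan 5, Yuki 0, Amara 0, Theo 14. Winner: Theo.
The two methods agree.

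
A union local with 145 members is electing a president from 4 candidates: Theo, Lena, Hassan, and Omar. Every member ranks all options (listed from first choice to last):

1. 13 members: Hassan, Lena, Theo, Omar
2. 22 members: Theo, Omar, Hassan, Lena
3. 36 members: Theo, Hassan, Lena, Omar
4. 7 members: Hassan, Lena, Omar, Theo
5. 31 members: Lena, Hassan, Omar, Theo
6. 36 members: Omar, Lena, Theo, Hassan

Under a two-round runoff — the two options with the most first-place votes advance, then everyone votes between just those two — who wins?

Round 1 first-place votes: Theo 58, Lena 31, Hassan 20, Omar 36.
Theo and Omar advance.
Runoff: Theo is preferred to Omar by 71 voters; Omar by 74.
Omar wins the runoff.

Omar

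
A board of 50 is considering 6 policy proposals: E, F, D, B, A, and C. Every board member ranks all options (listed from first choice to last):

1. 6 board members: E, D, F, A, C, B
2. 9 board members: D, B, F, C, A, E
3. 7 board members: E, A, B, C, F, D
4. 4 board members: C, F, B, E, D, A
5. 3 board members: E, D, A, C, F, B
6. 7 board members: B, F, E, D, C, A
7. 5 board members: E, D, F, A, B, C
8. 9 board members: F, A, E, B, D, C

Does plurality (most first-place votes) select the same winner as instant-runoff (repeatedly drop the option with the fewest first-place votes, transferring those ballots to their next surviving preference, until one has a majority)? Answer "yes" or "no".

Plurality — first-place votes: E 21, F 9, D 9, B 7, A 0, C 4. Winner: E.
Instant-runoff — R1 E 21, F 9, D 9, B 7, A 0, C 4 (A out); R2 E 21, F 9, D 9, B 7, C 4 (C out); R3 E 21, F 13, D 9, B 7 (B out); R4 E 21, F 20, D 9 (D out); R5 E 21, F 29 (F winner). Winner: F.
The two methods disagree.

no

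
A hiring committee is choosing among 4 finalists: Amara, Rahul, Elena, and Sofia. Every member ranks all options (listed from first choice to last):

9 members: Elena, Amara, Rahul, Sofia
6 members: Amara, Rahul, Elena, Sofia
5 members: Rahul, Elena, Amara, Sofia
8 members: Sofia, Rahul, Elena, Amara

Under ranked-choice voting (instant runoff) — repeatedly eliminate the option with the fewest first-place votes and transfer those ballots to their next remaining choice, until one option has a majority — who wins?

Elena

Round 1: Amara 6, Rahul 5, Elena 9, Sofia 8. Eliminate Rahul.
Round 2: Amara 6, Elena 14, Sofia 8. Eliminate Amara.
Round 3: Elena 20, Sofia 8. Elena has a majority.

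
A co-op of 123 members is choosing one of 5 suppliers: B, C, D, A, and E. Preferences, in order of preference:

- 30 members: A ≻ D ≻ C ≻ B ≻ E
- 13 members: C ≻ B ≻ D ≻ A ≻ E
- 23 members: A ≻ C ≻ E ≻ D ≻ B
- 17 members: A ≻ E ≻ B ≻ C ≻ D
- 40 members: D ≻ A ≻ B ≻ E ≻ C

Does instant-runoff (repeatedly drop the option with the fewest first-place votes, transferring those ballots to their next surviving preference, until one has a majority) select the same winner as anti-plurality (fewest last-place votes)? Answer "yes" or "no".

yes

Instant-runoff — R1 B 0, C 13, D 40, A 70, E 0 (A winner). Winner: A.
Anti-plurality — last-place votes: B 23, C 40, D 17, A 0, E 43. Winner: A.
The two methods agree.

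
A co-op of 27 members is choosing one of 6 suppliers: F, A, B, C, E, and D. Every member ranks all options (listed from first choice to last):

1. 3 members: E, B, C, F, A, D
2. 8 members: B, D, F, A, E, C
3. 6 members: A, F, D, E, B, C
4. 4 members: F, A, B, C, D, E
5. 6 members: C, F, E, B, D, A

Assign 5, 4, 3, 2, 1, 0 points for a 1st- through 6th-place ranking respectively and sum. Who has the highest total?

F

F: 3·2 + 8·3 + 6·4 + 4·5 + 6·4 = 98
A: 3·1 + 8·2 + 6·5 + 4·4 + 6·0 = 65
B: 3·4 + 8·5 + 6·1 + 4·3 + 6·2 = 82
C: 3·3 + 8·0 + 6·0 + 4·2 + 6·5 = 47
E: 3·5 + 8·1 + 6·2 + 4·0 + 6·3 = 53
D: 3·0 + 8·4 + 6·3 + 4·1 + 6·1 = 60
F has the highest Borda score (98).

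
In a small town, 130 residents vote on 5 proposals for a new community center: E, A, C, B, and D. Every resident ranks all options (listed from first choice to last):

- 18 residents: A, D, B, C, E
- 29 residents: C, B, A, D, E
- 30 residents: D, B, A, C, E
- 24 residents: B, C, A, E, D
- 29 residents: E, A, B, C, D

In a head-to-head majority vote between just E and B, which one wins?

Voters preferring E to B: 29; preferring B to E: 101.
B wins the head-to-head.

B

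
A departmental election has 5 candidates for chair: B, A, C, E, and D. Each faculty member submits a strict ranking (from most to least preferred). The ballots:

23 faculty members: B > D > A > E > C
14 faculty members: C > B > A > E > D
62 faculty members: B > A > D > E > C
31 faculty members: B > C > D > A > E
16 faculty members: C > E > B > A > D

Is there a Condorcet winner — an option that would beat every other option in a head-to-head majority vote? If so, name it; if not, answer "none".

B vs A: 146–0 for B.
B vs C: 116–30 for B.
B vs E: 130–16 for B.
B vs D: 146–0 for B.
B beats every other option head-to-head.

B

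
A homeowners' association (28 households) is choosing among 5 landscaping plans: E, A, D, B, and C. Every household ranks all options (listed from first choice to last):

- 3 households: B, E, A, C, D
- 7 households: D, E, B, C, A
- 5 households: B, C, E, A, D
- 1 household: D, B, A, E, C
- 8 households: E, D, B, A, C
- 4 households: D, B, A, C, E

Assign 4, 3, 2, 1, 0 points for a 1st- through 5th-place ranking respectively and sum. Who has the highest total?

B

E: 3·3 + 7·3 + 5·2 + 1·1 + 8·4 + 4·0 = 73
A: 3·2 + 7·0 + 5·1 + 1·2 + 8·1 + 4·2 = 29
D: 3·0 + 7·4 + 5·0 + 1·4 + 8·3 + 4·4 = 72
B: 3·4 + 7·2 + 5·4 + 1·3 + 8·2 + 4·3 = 77
C: 3·1 + 7·1 + 5·3 + 1·0 + 8·0 + 4·1 = 29
B has the highest Borda score (77).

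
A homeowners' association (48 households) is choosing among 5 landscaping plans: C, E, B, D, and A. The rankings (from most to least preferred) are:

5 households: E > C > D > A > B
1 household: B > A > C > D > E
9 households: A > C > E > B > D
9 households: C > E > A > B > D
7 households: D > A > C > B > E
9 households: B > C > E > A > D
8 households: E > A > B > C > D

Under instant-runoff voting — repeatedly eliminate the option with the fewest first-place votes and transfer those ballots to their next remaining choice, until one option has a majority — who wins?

Round 1: C 9, E 13, B 10, D 7, A 9. Eliminate D.
Round 2: C 9, E 13, B 10, A 16. Eliminate C.
Round 3: E 22, B 10, A 16. Eliminate B.
Round 4: E 31, A 17. E has a majority.

E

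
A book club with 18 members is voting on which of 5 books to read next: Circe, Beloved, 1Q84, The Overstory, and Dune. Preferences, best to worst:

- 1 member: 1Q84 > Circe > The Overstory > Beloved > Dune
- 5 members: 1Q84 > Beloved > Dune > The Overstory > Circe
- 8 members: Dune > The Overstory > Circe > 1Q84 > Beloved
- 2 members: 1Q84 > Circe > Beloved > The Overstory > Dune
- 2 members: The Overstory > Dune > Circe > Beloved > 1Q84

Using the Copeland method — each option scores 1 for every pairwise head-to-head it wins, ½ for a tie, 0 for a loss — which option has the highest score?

Dune

Circe: beats Beloved and 1Q84; loses to The Overstory and Dune → score 2.
Beloved: loses to Circe, 1Q84, The Overstory, and Dune → score 0.
1Q84: beats Beloved; loses to Circe, The Overstory, and Dune → score 1.
The Overstory: beats Circe, Beloved, and 1Q84; loses to Dune → score 3.
Dune: beats Circe, Beloved, 1Q84, and The Overstory → score 4.
Dune has the best pairwise record.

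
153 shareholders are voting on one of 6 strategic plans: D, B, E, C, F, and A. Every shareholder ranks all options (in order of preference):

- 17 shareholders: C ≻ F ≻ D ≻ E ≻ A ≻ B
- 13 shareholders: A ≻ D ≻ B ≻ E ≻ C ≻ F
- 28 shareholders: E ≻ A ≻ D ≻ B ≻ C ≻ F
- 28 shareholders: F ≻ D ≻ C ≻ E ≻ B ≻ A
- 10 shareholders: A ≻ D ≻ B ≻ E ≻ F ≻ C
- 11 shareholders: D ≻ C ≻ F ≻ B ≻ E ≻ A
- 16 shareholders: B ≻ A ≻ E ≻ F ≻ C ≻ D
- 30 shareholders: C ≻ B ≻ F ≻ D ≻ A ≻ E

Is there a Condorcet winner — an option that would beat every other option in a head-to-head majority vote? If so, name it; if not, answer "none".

none

Checking pairwise contests:
F beats D 91–62.
D beats B 107–46.
D beats E 109–44.
D beats C 90–63.
B beats F 97–56.
D beats A 86–67.
Every option loses at least one head-to-head, so there is no Condorcet winner.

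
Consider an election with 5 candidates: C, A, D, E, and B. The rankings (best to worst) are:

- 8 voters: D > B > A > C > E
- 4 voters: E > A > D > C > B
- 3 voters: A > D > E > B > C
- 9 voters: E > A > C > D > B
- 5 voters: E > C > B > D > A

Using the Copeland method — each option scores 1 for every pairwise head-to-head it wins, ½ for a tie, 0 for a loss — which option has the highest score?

C: beats B; loses to A, D, and E → score 1.
A: beats C, D, and B; loses to E → score 3.
D: beats C and B; loses to A and E → score 2.
E: beats C, A, D, and B → score 4.
B: loses to C, A, D, and E → score 0.
E has the best pairwise record.

E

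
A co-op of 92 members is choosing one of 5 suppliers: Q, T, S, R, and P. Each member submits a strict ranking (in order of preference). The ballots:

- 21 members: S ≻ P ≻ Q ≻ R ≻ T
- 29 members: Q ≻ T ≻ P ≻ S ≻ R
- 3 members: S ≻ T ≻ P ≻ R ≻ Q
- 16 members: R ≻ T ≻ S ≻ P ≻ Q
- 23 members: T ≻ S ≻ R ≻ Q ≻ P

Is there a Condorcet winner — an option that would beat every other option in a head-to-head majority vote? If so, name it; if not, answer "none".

Checking pairwise contests:
S beats Q 63–29.
Q beats T 50–42.
T beats S 68–24.
Q beats R 50–42.
Q beats P 52–40.
Every option loses at least one head-to-head, so there is no Condorcet winner.

none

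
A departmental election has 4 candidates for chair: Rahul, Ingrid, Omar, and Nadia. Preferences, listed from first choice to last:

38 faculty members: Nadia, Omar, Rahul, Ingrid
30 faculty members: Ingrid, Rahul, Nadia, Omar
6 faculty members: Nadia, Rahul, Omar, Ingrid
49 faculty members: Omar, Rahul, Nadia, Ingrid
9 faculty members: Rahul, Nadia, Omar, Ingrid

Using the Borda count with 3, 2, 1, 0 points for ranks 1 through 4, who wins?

Rahul: 38·1 + 30·2 + 6·2 + 49·2 + 9·3 = 235
Ingrid: 38·0 + 30·3 + 6·0 + 49·0 + 9·0 = 90
Omar: 38·2 + 30·0 + 6·1 + 49·3 + 9·1 = 238
Nadia: 38·3 + 30·1 + 6·3 + 49·1 + 9·2 = 229
Omar has the highest Borda score (238).

Omar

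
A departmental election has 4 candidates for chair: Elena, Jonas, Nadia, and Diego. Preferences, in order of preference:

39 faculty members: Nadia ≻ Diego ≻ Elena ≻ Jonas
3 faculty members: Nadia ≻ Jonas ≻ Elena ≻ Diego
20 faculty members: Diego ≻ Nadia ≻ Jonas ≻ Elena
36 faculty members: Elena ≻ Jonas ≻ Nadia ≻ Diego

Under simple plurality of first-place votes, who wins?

Nadia

First-place votes: Elena 36, Jonas 0, Nadia 42, Diego 20.
Nadia has the most first-place votes.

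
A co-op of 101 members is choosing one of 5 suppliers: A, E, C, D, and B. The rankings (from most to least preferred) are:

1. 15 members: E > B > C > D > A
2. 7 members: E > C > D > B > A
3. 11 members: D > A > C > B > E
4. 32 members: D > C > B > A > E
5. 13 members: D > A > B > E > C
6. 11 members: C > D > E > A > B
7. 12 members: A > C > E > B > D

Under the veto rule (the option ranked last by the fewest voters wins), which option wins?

Last-place votes: A 22, E 43, C 13, D 12, B 11.
B is ranked last by the fewest voters, so B wins.

B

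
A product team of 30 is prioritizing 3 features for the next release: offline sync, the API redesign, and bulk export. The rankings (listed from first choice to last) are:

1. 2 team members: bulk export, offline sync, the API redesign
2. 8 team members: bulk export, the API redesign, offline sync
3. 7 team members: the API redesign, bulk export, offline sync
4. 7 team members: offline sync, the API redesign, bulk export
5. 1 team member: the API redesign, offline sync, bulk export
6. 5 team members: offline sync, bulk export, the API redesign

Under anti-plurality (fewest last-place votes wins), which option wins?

the API redesign

Last-place votes: offline sync 15, the API redesign 7, bulk export 8.
the API redesign is ranked last by the fewest voters, so the API redesign wins.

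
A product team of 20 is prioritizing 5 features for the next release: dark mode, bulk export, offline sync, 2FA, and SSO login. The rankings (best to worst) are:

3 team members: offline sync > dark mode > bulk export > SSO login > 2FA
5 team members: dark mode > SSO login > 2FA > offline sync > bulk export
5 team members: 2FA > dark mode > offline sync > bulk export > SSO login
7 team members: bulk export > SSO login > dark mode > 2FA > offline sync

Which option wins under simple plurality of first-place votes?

bulk export

First-place votes: dark mode 5, bulk export 7, offline sync 3, 2FA 5, SSO login 0.
bulk export has the most first-place votes.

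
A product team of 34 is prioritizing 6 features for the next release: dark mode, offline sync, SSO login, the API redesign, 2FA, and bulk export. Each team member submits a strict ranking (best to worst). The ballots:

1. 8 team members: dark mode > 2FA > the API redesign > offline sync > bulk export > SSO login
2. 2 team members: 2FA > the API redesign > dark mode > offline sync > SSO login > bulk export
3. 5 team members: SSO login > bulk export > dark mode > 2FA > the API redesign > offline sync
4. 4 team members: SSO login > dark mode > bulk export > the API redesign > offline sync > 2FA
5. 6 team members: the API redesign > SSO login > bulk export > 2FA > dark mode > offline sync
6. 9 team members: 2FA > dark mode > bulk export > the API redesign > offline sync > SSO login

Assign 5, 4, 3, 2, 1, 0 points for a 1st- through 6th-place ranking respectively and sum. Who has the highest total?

dark mode: 8·5 + 2·3 + 5·3 + 4·4 + 6·1 + 9·4 = 119
offline sync: 8·2 + 2·2 + 5·0 + 4·1 + 6·0 + 9·1 = 33
SSO login: 8·0 + 2·1 + 5·5 + 4·5 + 6·4 + 9·0 = 71
the API redesign: 8·3 + 2·4 + 5·1 + 4·2 + 6·5 + 9·2 = 93
2FA: 8·4 + 2·5 + 5·2 + 4·0 + 6·2 + 9·5 = 109
bulk export: 8·1 + 2·0 + 5·4 + 4·3 + 6·3 + 9·3 = 85
dark mode has the highest Borda score (119).

dark mode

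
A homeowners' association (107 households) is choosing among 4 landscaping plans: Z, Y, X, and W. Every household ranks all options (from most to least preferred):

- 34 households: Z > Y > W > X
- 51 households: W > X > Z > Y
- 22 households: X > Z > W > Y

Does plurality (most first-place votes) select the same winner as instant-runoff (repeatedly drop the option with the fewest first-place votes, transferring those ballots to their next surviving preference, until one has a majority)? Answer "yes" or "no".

Plurality — first-place votes: Z 34, Y 0, X 22, W 51. Winner: W.
Instant-runoff — R1 Z 34, Y 0, X 22, W 51 (Y out); R2 Z 34, X 22, W 51 (X out); R3 Z 56, W 51 (Z winner). Winner: Z.
The two methods disagree.

no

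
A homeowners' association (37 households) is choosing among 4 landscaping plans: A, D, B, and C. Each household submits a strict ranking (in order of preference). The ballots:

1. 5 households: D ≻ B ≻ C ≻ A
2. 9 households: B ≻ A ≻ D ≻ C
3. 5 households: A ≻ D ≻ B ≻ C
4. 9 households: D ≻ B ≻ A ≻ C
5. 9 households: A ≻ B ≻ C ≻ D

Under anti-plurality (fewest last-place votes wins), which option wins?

B

Last-place votes: A 5, D 9, B 0, C 23.
B is ranked last by the fewest voters, so B wins.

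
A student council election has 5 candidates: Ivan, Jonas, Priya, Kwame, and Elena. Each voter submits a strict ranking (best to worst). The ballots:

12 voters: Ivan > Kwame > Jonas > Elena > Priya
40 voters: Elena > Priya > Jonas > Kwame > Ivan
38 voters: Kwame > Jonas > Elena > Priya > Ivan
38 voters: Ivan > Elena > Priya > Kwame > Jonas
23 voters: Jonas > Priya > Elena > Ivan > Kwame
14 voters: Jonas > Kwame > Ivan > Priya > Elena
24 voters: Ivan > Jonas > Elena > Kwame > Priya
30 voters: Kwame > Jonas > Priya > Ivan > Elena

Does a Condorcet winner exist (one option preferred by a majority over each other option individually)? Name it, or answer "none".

Checking pairwise contests:
Jonas beats Ivan 145–74.
Kwame beats Jonas 118–101.
Jonas beats Priya 141–78.
Elena beats Kwame 125–94.
Ivan beats Elena 118–101.
Every option loses at least one head-to-head, so there is no Condorcet winner.

none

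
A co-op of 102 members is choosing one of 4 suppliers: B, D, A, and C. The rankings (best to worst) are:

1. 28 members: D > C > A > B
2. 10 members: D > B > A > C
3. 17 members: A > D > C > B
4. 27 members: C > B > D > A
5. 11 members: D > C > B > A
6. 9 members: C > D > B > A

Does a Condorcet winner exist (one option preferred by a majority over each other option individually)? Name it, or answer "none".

D vs B: 75–27 for D.
D vs A: 85–17 for D.
D vs C: 66–36 for D.
D beats every other option head-to-head.

D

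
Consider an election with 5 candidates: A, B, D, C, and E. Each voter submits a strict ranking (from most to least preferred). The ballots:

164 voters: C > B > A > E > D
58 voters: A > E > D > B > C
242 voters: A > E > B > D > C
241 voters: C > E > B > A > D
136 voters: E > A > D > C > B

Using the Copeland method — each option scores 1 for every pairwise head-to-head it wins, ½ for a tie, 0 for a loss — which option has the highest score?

A

A: beats B, D, C, and E → score 4.
B: beats D; loses to A, C, and E → score 1.
D: beats C; loses to A, B, and E → score 1.
C: beats B; loses to A, D, and E → score 1.
E: beats B, D, and C; loses to A → score 3.
A has the best pairwise record.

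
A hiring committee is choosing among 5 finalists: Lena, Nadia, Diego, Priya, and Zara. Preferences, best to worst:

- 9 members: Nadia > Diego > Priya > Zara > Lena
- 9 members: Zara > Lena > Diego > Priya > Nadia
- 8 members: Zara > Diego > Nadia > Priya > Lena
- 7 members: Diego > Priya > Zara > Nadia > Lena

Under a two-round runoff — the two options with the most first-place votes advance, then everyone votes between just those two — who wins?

Round 1 first-place votes: Lena 0, Nadia 9, Diego 7, Priya 0, Zara 17.
Zara and Nadia advance.
Runoff: Zara is preferred to Nadia by 24 voters; Nadia by 9.
Zara wins the runoff.

Zara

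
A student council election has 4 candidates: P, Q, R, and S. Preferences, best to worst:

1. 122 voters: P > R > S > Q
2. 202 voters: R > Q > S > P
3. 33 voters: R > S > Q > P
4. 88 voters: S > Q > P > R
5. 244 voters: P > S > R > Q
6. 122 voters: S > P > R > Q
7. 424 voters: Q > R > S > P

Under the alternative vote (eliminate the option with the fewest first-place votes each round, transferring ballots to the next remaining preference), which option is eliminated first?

S

Round 1: P 366, Q 424, R 235, S 210. Eliminate S.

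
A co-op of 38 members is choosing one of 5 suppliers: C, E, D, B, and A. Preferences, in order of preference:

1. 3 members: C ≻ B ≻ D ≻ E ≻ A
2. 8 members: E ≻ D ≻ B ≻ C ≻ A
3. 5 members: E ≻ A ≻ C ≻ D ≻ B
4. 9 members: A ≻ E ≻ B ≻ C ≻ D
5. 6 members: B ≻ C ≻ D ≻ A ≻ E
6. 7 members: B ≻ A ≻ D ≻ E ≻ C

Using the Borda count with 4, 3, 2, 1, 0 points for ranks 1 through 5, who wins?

C: 3·4 + 8·1 + 5·2 + 9·1 + 6·3 + 7·0 = 57
E: 3·1 + 8·4 + 5·4 + 9·3 + 6·0 + 7·1 = 89
D: 3·2 + 8·3 + 5·1 + 9·0 + 6·2 + 7·2 = 61
B: 3·3 + 8·2 + 5·0 + 9·2 + 6·4 + 7·4 = 95
A: 3·0 + 8·0 + 5·3 + 9·4 + 6·1 + 7·3 = 78
B has the highest Borda score (95).

B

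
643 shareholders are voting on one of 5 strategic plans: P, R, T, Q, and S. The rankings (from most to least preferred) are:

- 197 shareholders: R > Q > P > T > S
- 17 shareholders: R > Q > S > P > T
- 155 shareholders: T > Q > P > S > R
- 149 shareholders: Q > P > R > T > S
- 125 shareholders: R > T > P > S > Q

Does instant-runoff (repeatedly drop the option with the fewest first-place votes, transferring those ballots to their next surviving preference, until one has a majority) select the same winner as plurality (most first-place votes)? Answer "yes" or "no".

yes

Instant-runoff — R1 P 0, R 339, T 155, Q 149, S 0 (R winner). Winner: R.
Plurality — first-place votes: P 0, R 339, T 155, Q 149, S 0. Winner: R.
The two methods agree.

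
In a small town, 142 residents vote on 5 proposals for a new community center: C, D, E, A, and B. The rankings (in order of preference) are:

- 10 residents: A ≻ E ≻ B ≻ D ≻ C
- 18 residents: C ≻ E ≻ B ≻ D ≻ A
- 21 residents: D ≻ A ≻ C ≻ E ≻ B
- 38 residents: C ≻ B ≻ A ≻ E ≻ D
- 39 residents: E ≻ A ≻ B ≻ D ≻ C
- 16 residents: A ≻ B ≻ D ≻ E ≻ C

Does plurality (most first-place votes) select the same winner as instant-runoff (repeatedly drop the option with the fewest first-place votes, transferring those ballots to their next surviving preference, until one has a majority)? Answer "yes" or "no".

no

Plurality — first-place votes: C 56, D 21, E 39, A 26, B 0. Winner: C.
Instant-runoff — R1 C 56, D 21, E 39, A 26, B 0 (B out); R2 C 56, D 21, E 39, A 26 (D out); R3 C 56, E 39, A 47 (E out); R4 C 56, A 86 (A winner). Winner: A.
The two methods disagree.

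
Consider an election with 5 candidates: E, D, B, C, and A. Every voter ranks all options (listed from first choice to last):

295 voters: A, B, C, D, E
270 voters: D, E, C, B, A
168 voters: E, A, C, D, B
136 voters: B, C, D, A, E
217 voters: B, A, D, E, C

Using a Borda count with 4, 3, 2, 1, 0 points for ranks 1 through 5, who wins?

B

E: 295·0 + 270·3 + 168·4 + 136·0 + 217·1 = 1699
D: 295·1 + 270·4 + 168·1 + 136·2 + 217·2 = 2249
B: 295·3 + 270·1 + 168·0 + 136·4 + 217·4 = 2567
C: 295·2 + 270·2 + 168·2 + 136·3 + 217·0 = 1874
A: 295·4 + 270·0 + 168·3 + 136·1 + 217·3 = 2471
B has the highest Borda score (2567).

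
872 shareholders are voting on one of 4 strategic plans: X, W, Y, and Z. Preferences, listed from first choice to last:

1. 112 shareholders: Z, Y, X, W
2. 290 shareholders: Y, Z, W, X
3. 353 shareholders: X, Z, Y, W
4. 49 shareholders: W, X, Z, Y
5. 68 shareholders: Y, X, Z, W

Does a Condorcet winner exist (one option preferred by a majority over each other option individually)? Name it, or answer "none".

none

Checking pairwise contests:
Y beats X 470–402.
X beats W 533–339.
Z beats Y 514–358.
X beats Z 470–402.
Every option loses at least one head-to-head, so there is no Condorcet winner.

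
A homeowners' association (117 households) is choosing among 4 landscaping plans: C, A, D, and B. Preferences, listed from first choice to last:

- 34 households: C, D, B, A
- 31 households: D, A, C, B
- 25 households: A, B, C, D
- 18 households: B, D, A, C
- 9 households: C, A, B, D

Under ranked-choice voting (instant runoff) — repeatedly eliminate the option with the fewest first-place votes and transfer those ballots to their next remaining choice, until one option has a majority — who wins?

Round 1: C 43, A 25, D 31, B 18. Eliminate B.
Round 2: C 43, A 25, D 49. Eliminate A.
Round 3: C 68, D 49. C has a majority.

C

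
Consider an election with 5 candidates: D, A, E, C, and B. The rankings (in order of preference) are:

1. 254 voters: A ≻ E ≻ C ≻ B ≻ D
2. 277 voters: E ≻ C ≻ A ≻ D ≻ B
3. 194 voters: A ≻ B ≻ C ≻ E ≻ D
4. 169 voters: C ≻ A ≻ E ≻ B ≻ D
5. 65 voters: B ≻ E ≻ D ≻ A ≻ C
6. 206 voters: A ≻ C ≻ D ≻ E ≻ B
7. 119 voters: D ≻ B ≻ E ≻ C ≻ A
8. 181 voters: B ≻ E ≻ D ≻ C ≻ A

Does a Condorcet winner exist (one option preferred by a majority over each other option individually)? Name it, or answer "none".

Checking pairwise contests:
A beats D 1100–365.
C beats A 746–719.
A beats E 823–642.
E beats C 896–569.
A beats B 1100–365.
Every option loses at least one head-to-head, so there is no Condorcet winner.

none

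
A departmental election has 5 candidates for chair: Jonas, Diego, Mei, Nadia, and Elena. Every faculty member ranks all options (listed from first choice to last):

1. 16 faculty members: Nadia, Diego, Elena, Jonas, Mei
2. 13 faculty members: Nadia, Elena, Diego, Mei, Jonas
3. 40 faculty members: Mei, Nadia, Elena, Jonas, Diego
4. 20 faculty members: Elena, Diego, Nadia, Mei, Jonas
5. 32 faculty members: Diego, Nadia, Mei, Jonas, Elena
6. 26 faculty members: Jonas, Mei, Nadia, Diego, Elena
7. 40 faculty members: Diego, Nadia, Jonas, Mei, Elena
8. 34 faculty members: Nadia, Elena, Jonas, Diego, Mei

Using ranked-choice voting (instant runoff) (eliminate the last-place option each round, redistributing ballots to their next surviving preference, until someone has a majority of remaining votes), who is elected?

Diego

Round 1: Jonas 26, Diego 72, Mei 40, Nadia 63, Elena 20. Eliminate Elena.
Round 2: Jonas 26, Diego 92, Mei 40, Nadia 63. Eliminate Jonas.
Round 3: Diego 92, Mei 66, Nadia 63. Eliminate Nadia.
Round 4: Diego 155, Mei 66. Diego has a majority.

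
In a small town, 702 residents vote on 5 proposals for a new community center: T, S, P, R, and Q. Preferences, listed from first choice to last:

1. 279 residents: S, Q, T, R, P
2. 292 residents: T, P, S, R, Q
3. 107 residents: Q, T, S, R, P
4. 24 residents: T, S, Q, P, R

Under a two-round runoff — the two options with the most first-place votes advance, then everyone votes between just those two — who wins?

Round 1 first-place votes: T 316, S 279, P 0, R 0, Q 107.
T and S advance.
Runoff: T is preferred to S by 423 voters; S by 279.
T wins the runoff.

T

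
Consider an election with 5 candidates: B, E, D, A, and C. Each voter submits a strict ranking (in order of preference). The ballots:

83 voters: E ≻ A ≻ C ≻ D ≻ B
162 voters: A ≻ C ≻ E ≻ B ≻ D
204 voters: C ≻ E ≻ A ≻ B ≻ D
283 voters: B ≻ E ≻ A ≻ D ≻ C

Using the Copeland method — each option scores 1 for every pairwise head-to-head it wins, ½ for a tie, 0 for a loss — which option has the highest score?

E

B: beats D; loses to E, A, and C → score 1.
E: beats B, D, and A; ties C → score 3.5.
D: loses to B, E, A, and C → score 0.
A: beats B, D, and C; loses to E → score 3.
C: beats B and D; ties E; loses to A → score 2.5.
E has the best pairwise record.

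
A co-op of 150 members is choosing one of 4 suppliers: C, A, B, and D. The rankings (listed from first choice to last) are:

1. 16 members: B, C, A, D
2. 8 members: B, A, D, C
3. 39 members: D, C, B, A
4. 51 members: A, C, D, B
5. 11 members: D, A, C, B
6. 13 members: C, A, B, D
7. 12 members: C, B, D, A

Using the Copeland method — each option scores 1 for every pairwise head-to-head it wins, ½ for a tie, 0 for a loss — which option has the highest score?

C: beats A, B, and D → score 3.
A: beats D; ties B; loses to C → score 1.5.
B: ties A; loses to C and D → score 0.5.
D: beats B; loses to C and A → score 1.
C has the best pairwise record.

C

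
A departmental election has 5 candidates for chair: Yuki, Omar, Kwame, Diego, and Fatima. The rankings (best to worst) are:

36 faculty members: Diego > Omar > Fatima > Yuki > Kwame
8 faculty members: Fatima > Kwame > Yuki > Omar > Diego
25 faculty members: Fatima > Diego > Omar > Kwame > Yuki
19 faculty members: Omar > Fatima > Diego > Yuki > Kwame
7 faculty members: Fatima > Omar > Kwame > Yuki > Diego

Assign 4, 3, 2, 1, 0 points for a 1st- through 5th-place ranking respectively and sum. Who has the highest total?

Fatima

Yuki: 36·1 + 8·2 + 25·0 + 19·1 + 7·1 = 78
Omar: 36·3 + 8·1 + 25·2 + 19·4 + 7·3 = 263
Kwame: 36·0 + 8·3 + 25·1 + 19·0 + 7·2 = 63
Diego: 36·4 + 8·0 + 25·3 + 19·2 + 7·0 = 257
Fatima: 36·2 + 8·4 + 25·4 + 19·3 + 7·4 = 289
Fatima has the highest Borda score (289).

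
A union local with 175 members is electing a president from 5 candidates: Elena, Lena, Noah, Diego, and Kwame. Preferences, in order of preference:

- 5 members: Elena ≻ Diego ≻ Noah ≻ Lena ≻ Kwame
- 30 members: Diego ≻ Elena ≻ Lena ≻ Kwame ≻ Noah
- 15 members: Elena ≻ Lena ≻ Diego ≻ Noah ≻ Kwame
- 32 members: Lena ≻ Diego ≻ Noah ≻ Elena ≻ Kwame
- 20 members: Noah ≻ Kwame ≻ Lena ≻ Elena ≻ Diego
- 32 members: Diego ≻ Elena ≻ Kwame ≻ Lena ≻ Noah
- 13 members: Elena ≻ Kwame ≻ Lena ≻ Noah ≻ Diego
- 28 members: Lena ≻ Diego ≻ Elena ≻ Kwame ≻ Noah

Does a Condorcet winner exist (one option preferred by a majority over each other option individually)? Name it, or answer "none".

none

Checking pairwise contests:
Diego beats Elena 122–53.
Elena beats Lena 95–80.
Elena beats Noah 123–52.
Lena beats Diego 108–67.
Elena beats Kwame 155–20.
Every option loses at least one head-to-head, so there is no Condorcet winner.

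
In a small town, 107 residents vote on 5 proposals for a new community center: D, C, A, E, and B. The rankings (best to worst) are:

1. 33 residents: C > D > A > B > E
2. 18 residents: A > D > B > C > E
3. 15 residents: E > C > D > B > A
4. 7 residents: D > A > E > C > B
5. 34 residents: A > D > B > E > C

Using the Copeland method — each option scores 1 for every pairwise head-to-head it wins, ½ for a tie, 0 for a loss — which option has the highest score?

D: beats C, A, E, and B → score 4.
C: beats B; loses to D, A, and E → score 1.
A: beats C, E, and B; loses to D → score 3.
E: beats C; loses to D, A, and B → score 1.
B: beats E; loses to D, C, and A → score 1.
D has the best pairwise record.

D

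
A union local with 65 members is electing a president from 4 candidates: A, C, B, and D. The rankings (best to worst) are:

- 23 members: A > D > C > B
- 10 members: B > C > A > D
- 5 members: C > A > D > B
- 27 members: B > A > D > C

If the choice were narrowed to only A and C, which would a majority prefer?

Voters preferring A to C: 50; preferring C to A: 15.
A wins the head-to-head.

A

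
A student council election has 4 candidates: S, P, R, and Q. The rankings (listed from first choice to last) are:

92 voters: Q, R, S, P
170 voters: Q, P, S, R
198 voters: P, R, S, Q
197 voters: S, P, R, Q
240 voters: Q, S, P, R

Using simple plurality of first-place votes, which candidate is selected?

First-place votes: S 197, P 198, R 0, Q 502.
Q has the most first-place votes.

Q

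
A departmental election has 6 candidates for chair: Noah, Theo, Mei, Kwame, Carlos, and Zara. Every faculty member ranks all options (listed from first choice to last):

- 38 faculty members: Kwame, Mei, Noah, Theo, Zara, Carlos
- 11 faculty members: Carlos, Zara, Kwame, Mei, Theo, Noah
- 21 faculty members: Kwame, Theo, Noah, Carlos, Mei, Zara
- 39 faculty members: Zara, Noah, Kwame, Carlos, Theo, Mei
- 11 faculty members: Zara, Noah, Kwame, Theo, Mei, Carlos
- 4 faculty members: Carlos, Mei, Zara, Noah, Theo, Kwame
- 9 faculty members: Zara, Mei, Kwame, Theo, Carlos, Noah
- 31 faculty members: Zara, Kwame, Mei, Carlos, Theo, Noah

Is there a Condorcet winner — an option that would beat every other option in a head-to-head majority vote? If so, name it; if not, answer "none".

Zara vs Noah: 105–59 for Zara.
Zara vs Theo: 105–59 for Zara.
Zara vs Mei: 101–63 for Zara.
Zara vs Kwame: 105–59 for Zara.
Zara vs Carlos: 128–36 for Zara.
Zara beats every other option head-to-head.

Zara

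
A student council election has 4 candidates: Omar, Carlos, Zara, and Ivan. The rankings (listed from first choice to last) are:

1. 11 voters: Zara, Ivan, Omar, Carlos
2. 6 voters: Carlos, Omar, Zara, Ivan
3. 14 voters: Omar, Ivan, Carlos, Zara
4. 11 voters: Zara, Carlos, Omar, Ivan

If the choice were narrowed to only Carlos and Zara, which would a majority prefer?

Voters preferring Carlos to Zara: 20; preferring Zara to Carlos: 22.
Zara wins the head-to-head.

Zara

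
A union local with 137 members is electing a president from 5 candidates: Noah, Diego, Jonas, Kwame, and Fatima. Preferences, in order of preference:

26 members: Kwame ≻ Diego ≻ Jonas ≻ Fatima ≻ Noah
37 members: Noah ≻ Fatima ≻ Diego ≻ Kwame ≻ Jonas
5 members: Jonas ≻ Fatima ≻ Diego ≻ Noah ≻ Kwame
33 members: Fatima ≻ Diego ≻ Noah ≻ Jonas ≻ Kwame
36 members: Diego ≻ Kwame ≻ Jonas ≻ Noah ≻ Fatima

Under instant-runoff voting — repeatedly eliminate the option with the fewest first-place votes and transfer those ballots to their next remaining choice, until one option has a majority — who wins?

Round 1: Noah 37, Diego 36, Jonas 5, Kwame 26, Fatima 33. Eliminate Jonas.
Round 2: Noah 37, Diego 36, Kwame 26, Fatima 38. Eliminate Kwame.
Round 3: Noah 37, Diego 62, Fatima 38. Eliminate Noah.
Round 4: Diego 62, Fatima 75. Fatima has a majority.

Fatima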